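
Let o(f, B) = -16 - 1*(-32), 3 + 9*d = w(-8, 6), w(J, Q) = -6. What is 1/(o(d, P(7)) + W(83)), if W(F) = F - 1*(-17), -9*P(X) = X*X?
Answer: 1/116 ≈ 0.0086207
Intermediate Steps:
P(X) = -X**2/9 (P(X) = -X*X/9 = -X**2/9)
d = -1 (d = -1/3 + (1/9)*(-6) = -1/3 - 2/3 = -1)
o(f, B) = 16 (o(f, B) = -16 + 32 = 16)
W(F) = 17 + F (W(F) = F + 17 = 17 + F)
1/(o(d, P(7)) + W(83)) = 1/(16 + (17 + 83)) = 1/(16 + 100) = 1/116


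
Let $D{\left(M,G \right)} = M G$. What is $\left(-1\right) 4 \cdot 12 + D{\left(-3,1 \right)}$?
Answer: $-51$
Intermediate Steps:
$D{\left(M,G \right)} = G M$
$\left(-1\right) 4 \cdot 12 + D{\left(-3,1 \right)} = \left(-1\right) 4 \cdot 12 + 1 \left(-3\right) = \left(-4\right) 12 - 3 = -48 - 3 = -51$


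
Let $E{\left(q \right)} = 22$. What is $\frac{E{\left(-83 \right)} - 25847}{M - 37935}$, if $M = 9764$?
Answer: $\frac{25825}{28171} \approx 0.91672$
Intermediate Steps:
$\frac{E{\left(-83 \right)} - 25847}{M - 37935} = \frac{22 - 25847}{9764 - 37935} = - \frac{25825}{9764 - 37935} = - \frac{25825}{-28171} = \left(-25825\right) \left(- \frac{1}{28171}\right) = \frac{25825}{28171}$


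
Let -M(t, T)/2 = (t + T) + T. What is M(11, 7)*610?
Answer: -30500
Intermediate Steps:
M(t, T) = -4*T - 2*t (M(t, T) = -2*((t + T) + T) = -2*((T + t) + T) = -2*(t + 2*T) = -4*T - 2*t)
M(11, 7)*610 = (-4*7 - 2*11)*610 = (-28 - 22)*610 = -50*610 = -30500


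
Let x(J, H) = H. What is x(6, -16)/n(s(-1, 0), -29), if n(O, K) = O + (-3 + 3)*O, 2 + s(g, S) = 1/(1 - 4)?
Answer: 48/7 ≈ 6.8571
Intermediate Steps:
s(g, S) = -7/3 (s(g, S) = -2 + 1/(1 - 4) = -2 + 1/(-3) = -2 - 1/3 = -7/3)
n(O, K) = O (n(O, K) = O + 0*O = O + 0 = O)
x(6, -16)/n(s(-1, 0), -29) = -16/(-7/3) = -16*(-3/7) = 48/7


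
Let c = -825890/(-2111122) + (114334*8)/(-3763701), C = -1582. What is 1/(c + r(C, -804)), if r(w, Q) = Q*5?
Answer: -305601230097/1228471659650059 ≈ -0.00024877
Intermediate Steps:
r(w, Q) = 5*Q
c = 45285339881/305601230097 (c = -825890*(-1/2111122) + 914672*(-1/3763701) = 31765/81197 - 914672/3763701 = 45285339881/305601230097 ≈ 0.14818)
1/(c + r(C, -804)) = 1/(45285339881/305601230097 + 5*(-804)) = 1/(45285339881/305601230097 - 4020) = 1/(-1228471659650059/305601230097) = -305601230097/1228471659650059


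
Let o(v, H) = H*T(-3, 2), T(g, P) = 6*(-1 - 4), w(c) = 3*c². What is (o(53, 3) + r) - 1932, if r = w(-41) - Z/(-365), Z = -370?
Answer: 220459/73 ≈ 3020.0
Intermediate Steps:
T(g, P) = -30 (T(g, P) = 6*(-5) = -30)
o(v, H) = -30*H (o(v, H) = H*(-30) = -30*H)
r = 368065/73 (r = 3*(-41)² - (-370)/(-365) = 3*1681 - (-370)*(-1)/365 = 5043 - 1*74/73 = 5043 - 74/73 = 368065/73 ≈ 5042.0)
(o(53, 3) + r) - 1932 = (-30*3 + 368065/73) - 1932 = (-90 + 368065/73) - 1932 = 361495/73 - 1932 = 220459/73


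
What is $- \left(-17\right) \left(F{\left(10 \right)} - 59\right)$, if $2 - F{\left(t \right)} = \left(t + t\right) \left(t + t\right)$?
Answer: $-7769$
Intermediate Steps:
$F{\left(t \right)} = 2 - 4 t^{2}$ ($F{\left(t \right)} = 2 - \left(t + t\right) \left(t + t\right) = 2 - 2 t 2 t = 2 - 4 t^{2}$)
$- \left(-17\right) \left(F{\left(10 \right)} - 59\right) = - \left(-17\right) \left(\left(2 - 4 \cdot 10^{2}\right) - 59\right) = - \left(-17\right) \left(\left(2 - 400\right) - 59\right) = - \left(-17\right) \left(-398 - 59\right) = - \left(-17\right) \left(-457\right) = \left(-1\right) 7769 = -7769$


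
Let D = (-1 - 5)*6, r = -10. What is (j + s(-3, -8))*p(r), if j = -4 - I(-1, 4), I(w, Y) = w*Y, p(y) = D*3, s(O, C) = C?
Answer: 864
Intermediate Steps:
D = -36 (D = -6*6 = -36)
p(y) = -108 (p(y) = -36*3 = -108)
I(w, Y) = Y*w
j = 0 (j = -4 - 4*(-1) = -4 - 1*(-4) = -4 + 4 = 0)
(j + s(-3, -8))*p(r) = (0 - 8)*(-108) = -8*(-108) = 864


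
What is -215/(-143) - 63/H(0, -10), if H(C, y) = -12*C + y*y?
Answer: 12491/14300 ≈ 0.87350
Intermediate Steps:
H(C, y) = y² - 12*C (H(C, y) = -12*C + y² = y² - 12*C)
-215/(-143) - 63/H(0, -10) = -215/(-143) - 63/((-10)² - 12*0) = -215*(-1/143) - 63/(100 + 0) = 215/143 - 63/100 = 12491/14300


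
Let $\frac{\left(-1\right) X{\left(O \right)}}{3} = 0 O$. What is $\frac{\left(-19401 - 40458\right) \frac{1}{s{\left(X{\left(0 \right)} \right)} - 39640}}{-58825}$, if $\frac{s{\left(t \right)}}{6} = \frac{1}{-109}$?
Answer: $- \frac{6524631}{254169059950} \approx -2.567 \cdot 10^{-5}$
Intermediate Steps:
$X{\left(O \right)} = 0$ ($X{\left(O \right)} = - 3 \cdot 0 O = \left(-3\right) 0 = 0$)
$s{\left(t \right)} = - \frac{6}{109}$ ($s{\left(t \right)} = \frac{6}{-109} = 6 \left(- \frac{1}{109}\right) = - \frac{6}{109}$)
$\frac{\left(-19401 - 40458\right) \frac{1}{s{\left(X{\left(0 \right)} \right)} - 39640}}{-58825} = \frac{\left(-19401 - 40458\right) \frac{1}{- \frac{6}{109} - 39640}}{-58825} = - \frac{59859}{- \frac{4320766}{109}} \left(- \frac{1}{58825}\right) = \left(-59859\right) \left(- \frac{109}{4320766}\right) \left(- \frac{1}{58825}\right) = \frac{6524631}{4320766} \left(- \frac{1}{58825}\right) = - \frac{6524631}{254169059950}$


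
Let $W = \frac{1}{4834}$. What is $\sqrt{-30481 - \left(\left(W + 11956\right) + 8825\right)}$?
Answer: $\frac{i \sqrt{1197867660506}}{4834} \approx 226.41 i$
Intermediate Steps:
$W = \frac{1}{4834} \approx 0.00020687$
$\sqrt{-30481 - \left(\left(W + 11956\right) + 8825\right)} = \sqrt{-30481 - \left(\left(\frac{1}{4834} + 11956\right) + 8825\right)} = \sqrt{-30481 - \left(\frac{57795305}{4834} + 8825\right)} = \sqrt{-30481 - \frac{100455355}{4834}} = \sqrt{- \frac{247800509}{4834}} = \frac{i \sqrt{1197867660506}}{4834}$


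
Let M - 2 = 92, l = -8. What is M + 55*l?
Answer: -346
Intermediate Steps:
M = 94 (M = 2 + 92 = 94)
M + 55*l = 94 + 55*(-8) = 94 - 440 = -346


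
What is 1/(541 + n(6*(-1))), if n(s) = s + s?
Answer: 1/529 ≈ 0.0018904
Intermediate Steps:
n(s) = 2*s
1/(541 + n(6*(-1))) = 1/(541 + 2*(6*(-1))) = 1/(541 + 2*(-6)) = 1/(541 - 12) = 1/529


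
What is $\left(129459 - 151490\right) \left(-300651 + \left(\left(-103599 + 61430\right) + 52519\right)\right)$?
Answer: $6395621331$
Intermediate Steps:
$\left(129459 - 151490\right) \left(-300651 + \left(\left(-103599 + 61430\right) + 52519\right)\right) = - 22031 \left(-300651 + \left(-42169 + 52519\right)\right) = - 22031 \left(-300651 + 10350\right) = \left(-22031\right) \left(-290301\right) = 6395621331$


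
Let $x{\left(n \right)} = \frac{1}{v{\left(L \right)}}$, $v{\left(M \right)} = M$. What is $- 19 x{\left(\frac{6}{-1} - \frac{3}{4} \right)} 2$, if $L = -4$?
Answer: $\frac{19}{2} \approx 9.5$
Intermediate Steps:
$x{\left(n \right)} = - \frac{1}{4}$ ($x{\left(n \right)} = \frac{1}{-4} = - \frac{1}{4}$)
$- 19 x{\left(\frac{6}{-1} - \frac{3}{4} \right)} 2 = \left(-19\right) \left(- \frac{1}{4}\right) 2 = \frac{19}{4} \cdot 2 = \frac{19}{2}$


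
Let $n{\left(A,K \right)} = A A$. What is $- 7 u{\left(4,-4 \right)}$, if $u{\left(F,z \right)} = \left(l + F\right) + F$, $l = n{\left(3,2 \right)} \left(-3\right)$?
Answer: $133$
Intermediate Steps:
$n{\left(A,K \right)} = A^{2}$
$l = -27$ ($l = 3^{2} \left(-3\right) = 9 \left(-3\right) = -27$)
$u{\left(F,z \right)} = -27 + 2 F$ ($u{\left(F,z \right)} = \left(-27 + F\right) + F = -27 + 2 F$)
$- 7 u{\left(4,-4 \right)} = - 7 \left(-27 + 2 \cdot 4\right) = - 7 \left(-27 + 8\right) = \left(-7\right) \left(-19\right) = 133$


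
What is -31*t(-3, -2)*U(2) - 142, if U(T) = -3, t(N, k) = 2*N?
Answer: -700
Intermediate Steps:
-31*t(-3, -2)*U(2) - 142 = -31*2*(-3)*(-3) - 142 = -(-186)*(-3) - 142 = -31*18 - 142 = -558 - 142 = -700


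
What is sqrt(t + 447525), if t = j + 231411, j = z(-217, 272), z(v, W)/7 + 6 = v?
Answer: 5*sqrt(27095) ≈ 823.03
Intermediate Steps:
z(v, W) = -42 + 7*v
j = -1561 (j = -42 + 7*(-217) = -42 - 1519 = -1561)
t = 229850 (t = -1561 + 231411 = 229850)
sqrt(t + 447525) = sqrt(229850 + 447525) = sqrt(677375) = 5*sqrt(27095)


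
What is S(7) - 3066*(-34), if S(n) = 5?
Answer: 104249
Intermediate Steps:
S(7) - 3066*(-34) = 5 - 3066*(-34) = 5 - 438*(-238) = 5 + 104244 = 104249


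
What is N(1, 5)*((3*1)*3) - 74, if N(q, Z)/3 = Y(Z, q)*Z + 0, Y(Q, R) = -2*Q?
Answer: -1424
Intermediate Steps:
N(q, Z) = -6*Z² (N(q, Z) = 3*((-2*Z)*Z + 0) = 3*(-2*Z² + 0) = 3*(-2*Z²) = -6*Z²)
N(1, 5)*((3*1)*3) - 74 = (-6*5²)*((3*1)*3) - 74 = (-6*25)*(3*3) - 74 = -150*9 - 74 = -1350 - 74 = -1424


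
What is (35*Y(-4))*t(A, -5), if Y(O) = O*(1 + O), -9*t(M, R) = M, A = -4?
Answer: 560/3 ≈ 186.67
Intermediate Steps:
t(M, R) = -M/9
(35*Y(-4))*t(A, -5) = (35*(-4*(1 - 4)))*(-⅑*(-4)) = (35*(-4*(-3)))*(4/9) = (35*12)*(4/9) = 420*(4/9) = 560/3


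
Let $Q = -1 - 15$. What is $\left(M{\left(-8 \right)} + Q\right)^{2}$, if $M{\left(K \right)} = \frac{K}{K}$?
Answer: $225$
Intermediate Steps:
$Q = -16$ ($Q = -1 - 15 = -16$)
$M{\left(K \right)} = 1$
$\left(M{\left(-8 \right)} + Q\right)^{2} = \left(1 - 16\right)^{2} = \left(-15\right)^{2} = 225$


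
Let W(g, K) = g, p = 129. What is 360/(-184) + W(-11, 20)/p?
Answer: -6058/2967 ≈ -2.0418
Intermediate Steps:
360/(-184) + W(-11, 20)/p = 360/(-184) - 11/129 = 360*(-1/184) - 11*1/129 = -45/23 - 11/129 = -6058/2967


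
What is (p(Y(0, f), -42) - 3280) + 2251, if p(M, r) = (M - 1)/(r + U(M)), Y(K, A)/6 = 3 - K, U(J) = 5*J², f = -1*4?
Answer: -1623745/1578 ≈ -1029.0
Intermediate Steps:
f = -4
Y(K, A) = 18 - 6*K (Y(K, A) = 6*(3 - K) = 18 - 6*K)
p(M, r) = (-1 + M)/(r + 5*M²) (p(M, r) = (M - 1)/(r + 5*M²) = (-1 + M)/(r + 5*M²))
(p(Y(0, f), -42) - 3280) + 2251 = ((-1 + (18 - 6*0))/(-42 + 5*(18 - 6*0)²) - 3280) + 2251 = ((-1 + (18 + 0))/(-42 + 5*(18 + 0)²) - 3280) + 2251 = ((-1 + 18)/(-42 + 5*18²) - 3280) + 2251 = (17/(-42 + 5*324) - 3280) + 2251 = (17/(-42 + 1620) - 3280) + 2251 = (17/1578 - 3280) + 2251 = -5175823/1578 + 2251 = -1623745/1578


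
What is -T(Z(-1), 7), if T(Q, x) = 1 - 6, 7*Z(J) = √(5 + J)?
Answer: 5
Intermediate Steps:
Z(J) = √(5 + J)/7
T(Q, x) = -5
-T(Z(-1), 7) = -1*(-5) = 5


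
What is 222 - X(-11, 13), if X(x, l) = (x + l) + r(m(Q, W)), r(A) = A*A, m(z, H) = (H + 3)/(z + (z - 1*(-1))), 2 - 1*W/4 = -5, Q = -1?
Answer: -741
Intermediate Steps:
W = 28 (W = 8 - 4*(-5) = 8 + 20 = 28)
m(z, H) = (3 + H)/(1 + 2*z) (m(z, H) = (3 + H)/(z + (z + 1)) = (3 + H)/(z + (1 + z)) = (3 + H)/(1 + 2*z))
r(A) = A²
X(x, l) = 961 + l + x (X(x, l) = (x + l) + ((3 + 28)/(1 + 2*(-1)))² = (l + x) + (31/(1 - 2))² = (l + x) + (31/(-1))² = (l + x) + (-1*31)² = (l + x) + (-31)² = (l + x) + 961 = 961 + l + x)
222 - X(-11, 13) = 222 - (961 + 13 - 11) = 222 - 1*963 = 222 - 963 = -741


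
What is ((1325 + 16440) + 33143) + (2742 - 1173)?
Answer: 52477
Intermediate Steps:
((1325 + 16440) + 33143) + (2742 - 1173) = (17765 + 33143) + 1569 = 50908 + 1569 = 52477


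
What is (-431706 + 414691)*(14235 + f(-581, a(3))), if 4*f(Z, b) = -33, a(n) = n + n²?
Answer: -968272605/4 ≈ -2.4207e+8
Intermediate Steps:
f(Z, b) = -33/4 (f(Z, b) = (¼)*(-33) = -33/4)
(-431706 + 414691)*(14235 + f(-581, a(3))) = (-431706 + 414691)*(14235 - 33/4) = -17015*56907/4 = -968272605/4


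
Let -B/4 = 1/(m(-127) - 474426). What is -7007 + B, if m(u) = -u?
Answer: -3323413089/474299 ≈ -7007.0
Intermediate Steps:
B = 4/474299 (B = -4/(-1*(-127) - 474426) = -4/(127 - 474426) = -4/(-474299) = -4*(-1/474299) = 4/474299 ≈ 8.4335e-6)
-7007 + B = -7007 + 4/474299 = -3323413089/474299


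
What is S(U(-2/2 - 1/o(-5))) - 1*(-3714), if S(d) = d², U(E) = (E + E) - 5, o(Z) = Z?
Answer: 93939/25 ≈ 3757.6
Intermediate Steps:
U(E) = -5 + 2*E (U(E) = 2*E - 5 = -5 + 2*E)
S(U(-2/2 - 1/o(-5))) - 1*(-3714) = (-5 + 2*(-2/2 - 1/(-5)))² - 1*(-3714) = (-5 + 2*(-2*½ - 1*(-⅕)))² + 3714 = (-5 + 2*(-1 + ⅕))² + 3714 = (-5 + 2*(-⅘))² + 3714 = (-5 - 8/5)² + 3714 = (-33/5)² + 3714 = 1089/25 + 3714 = 93939/25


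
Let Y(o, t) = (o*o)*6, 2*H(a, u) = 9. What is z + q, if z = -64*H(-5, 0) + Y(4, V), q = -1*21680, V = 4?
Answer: -21872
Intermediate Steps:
H(a, u) = 9/2 (H(a, u) = (½)*9 = 9/2)
Y(o, t) = 6*o² (Y(o, t) = o²*6 = 6*o²)
q = -21680
z = -192 (z = -64*9/2 + 6*4² = -288 + 6*16 = -288 + 96 = -192)
z + q = -192 - 21680 = -21872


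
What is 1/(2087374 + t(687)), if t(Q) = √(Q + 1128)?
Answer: 2087374/4357130214061 - 11*√15/4357130214061 ≈ 4.7906e-7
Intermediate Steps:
t(Q) = √(1128 + Q)
1/(2087374 + t(687)) = 1/(2087374 + √(1128 + 687)) = 1/(2087374 + √1815) = 1/(2087374 + 11*√15)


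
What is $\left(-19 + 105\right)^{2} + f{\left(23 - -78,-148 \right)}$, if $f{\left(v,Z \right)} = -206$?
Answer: $7190$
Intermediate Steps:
$\left(-19 + 105\right)^{2} + f{\left(23 - -78,-148 \right)} = \left(-19 + 105\right)^{2} - 206 = 86^{2} - 206 = 7396 - 206 = 7190$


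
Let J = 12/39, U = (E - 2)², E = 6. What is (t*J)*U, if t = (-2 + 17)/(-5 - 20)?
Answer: -192/65 ≈ -2.9538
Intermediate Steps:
t = -⅗ (t = 15/(-25) = 15*(-1/25) = -⅗ ≈ -0.60000)
U = 16 (U = (6 - 2)² = 4² = 16)
J = 4/13 (J = 12*(1/39) = 4/13 ≈ 0.30769)
(t*J)*U = -⅗*4/13*16 = -12/65*16 = -192/65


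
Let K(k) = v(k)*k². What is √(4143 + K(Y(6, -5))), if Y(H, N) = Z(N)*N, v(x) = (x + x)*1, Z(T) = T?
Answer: √35393 ≈ 188.13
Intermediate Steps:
v(x) = 2*x (v(x) = (2*x)*1 = 2*x)
Y(H, N) = N² (Y(H, N) = N*N = N²)
K(k) = 2*k³ (K(k) = (2*k)*k² = 2*k³)
√(4143 + K(Y(6, -5))) = √(4143 + 2*((-5)²)³) = √(4143 + 2*25³) = √(4143 + 2*15625) = √(4143 + 31250) = √35393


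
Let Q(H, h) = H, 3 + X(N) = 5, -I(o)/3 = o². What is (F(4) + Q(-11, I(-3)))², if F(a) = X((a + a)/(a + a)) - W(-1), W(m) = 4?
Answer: 169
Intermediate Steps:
I(o) = -3*o²
X(N) = 2 (X(N) = -3 + 5 = 2)
F(a) = -2 (F(a) = 2 - 1*4 = 2 - 4 = -2)
(F(4) + Q(-11, I(-3)))² = (-2 - 11)² = (-13)² = 169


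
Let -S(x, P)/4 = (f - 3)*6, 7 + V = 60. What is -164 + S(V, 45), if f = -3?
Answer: -20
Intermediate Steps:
V = 53 (V = -7 + 60 = 53)
S(x, P) = 144 (S(x, P) = -4*(-3 - 3)*6 = -(-24)*6 = -4*(-36) = 144)
-164 + S(V, 45) = -164 + 144 = -20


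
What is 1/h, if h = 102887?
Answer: 1/102887 ≈ 9.7194e-6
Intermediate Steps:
1/h = 1/102887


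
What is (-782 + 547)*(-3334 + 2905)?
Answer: 100815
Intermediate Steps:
(-782 + 547)*(-3334 + 2905) = -235*(-429) = 100815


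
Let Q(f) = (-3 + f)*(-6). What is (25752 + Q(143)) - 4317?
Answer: 20595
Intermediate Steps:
Q(f) = 18 - 6*f
(25752 + Q(143)) - 4317 = (25752 + (18 - 6*143)) - 4317 = (25752 + (18 - 858)) - 4317 = (25752 - 840) - 4317 = 24912 - 4317 = 20595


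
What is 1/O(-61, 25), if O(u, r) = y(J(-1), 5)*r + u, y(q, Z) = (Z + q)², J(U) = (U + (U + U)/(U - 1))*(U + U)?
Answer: 1/564 ≈ 0.0017731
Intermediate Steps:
J(U) = 2*U*(U + 2*U/(-1 + U)) (J(U) = (U + (2*U)/(-1 + U))*(2*U) = (U + 2*U/(-1 + U))*(2*U) = 2*U*(U + 2*U/(-1 + U)))
O(u, r) = u + 25*r (O(u, r) = (5 + 2*(-1)²*(1 - 1)/(-1 - 1))²*r + u = (5 + 2*1*0/(-2))²*r + u = (5 + 2*1*(-½)*0)²*r + u = (5 + 0)²*r + u = 5²*r + u = 25*r + u = u + 25*r)
1/O(-61, 25) = 1/(-61 + 25*25) = 1/(-61 + 625) = 1/564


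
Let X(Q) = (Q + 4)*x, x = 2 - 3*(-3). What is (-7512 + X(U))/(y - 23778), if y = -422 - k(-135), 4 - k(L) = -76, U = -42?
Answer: 793/2428 ≈ 0.32661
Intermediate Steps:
x = 11 (x = 2 + 9 = 11)
k(L) = 80 (k(L) = 4 - 1*(-76) = 4 + 76 = 80)
X(Q) = 44 + 11*Q (X(Q) = (Q + 4)*11 = (4 + Q)*11 = 44 + 11*Q)
y = -502 (y = -422 - 1*80 = -422 - 80 = -502)
(-7512 + X(U))/(y - 23778) = (-7512 + (44 + 11*(-42)))/(-502 - 23778) = (-7512 + (44 - 462))/(-24280) = (-7512 - 418)*(-1/24280) = -7930*(-1/24280) = 793/2428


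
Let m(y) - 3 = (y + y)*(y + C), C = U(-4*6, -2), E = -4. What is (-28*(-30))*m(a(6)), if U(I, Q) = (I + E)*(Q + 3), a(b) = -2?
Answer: 103320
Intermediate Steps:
U(I, Q) = (-4 + I)*(3 + Q) (U(I, Q) = (I - 4)*(Q + 3) = (-4 + I)*(3 + Q))
C = -28 (C = -12 - 4*(-2) + 3*(-4*6) - 4*6*(-2) = -12 + 8 + 3*(-24) - 24*(-2) = -12 + 8 - 72 + 48 = -28)
m(y) = 3 + 2*y*(-28 + y) (m(y) = 3 + (y + y)*(y - 28) = 3 + (2*y)*(-28 + y) = 3 + 2*y*(-28 + y))
(-28*(-30))*m(a(6)) = (-28*(-30))*(3 - 56*(-2) + 2*(-2)²) = 840*(3 + 112 + 2*4) = 840*(3 + 112 + 8) = 840*123 = 103320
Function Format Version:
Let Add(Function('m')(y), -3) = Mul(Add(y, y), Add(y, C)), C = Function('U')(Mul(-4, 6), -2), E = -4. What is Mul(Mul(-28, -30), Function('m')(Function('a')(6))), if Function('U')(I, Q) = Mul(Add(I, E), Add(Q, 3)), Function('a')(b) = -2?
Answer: 103320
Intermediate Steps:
Function('U')(I, Q) = Mul(Add(-4, I), Add(3, Q)) (Function('U')(I, Q) = Mul(Add(I, -4), Add(Q, 3)) = Mul(Add(-4, I), Add(3, Q)))
C = -28 (C = Add(-12, Mul(-4, -2), Mul(3, Mul(-4, 6)), Mul(Mul(-4, 6), -2)) = Add(-12, 8, Mul(3, -24), Mul(-24, -2)) = Add(-12, 8, -72, 48) = -28)
Function('m')(y) = Add(3, Mul(2, y, Add(-28, y))) (Function('m')(y) = Add(3, Mul(Add(y, y), Add(y, -28))) = Add(3, Mul(Mul(2, y), Add(-28, y))) = Add(3, Mul(2, y, Add(-28, y))))
Mul(Mul(-28, -30), Function('m')(Function('a')(6))) = Mul(Mul(-28, -30), Add(3, Mul(-56, -2), Mul(2, Pow(-2, 2)))) = Mul(840, Add(3, 112, Mul(2, 4))) = Mul(840, Add(3, 112, 8)) = Mul(840, 123) = 103320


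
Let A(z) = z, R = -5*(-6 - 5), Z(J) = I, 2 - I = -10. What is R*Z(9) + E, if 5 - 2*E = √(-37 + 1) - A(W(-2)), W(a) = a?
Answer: 1323/2 - 3*I ≈ 661.5 - 3.0*I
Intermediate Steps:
I = 12 (I = 2 - 1*(-10) = 2 + 10 = 12)
Z(J) = 12
R = 55 (R = -5*(-11) = 55)
E = 3/2 - 3*I (E = 5/2 - (√(-37 + 1) - 1*(-2))/2 = 5/2 - (√(-36) + 2)/2 = 5/2 - (6*I + 2)/2 = 5/2 - (2 + 6*I)/2 = 5/2 + (-1 - 3*I) = 3/2 - 3*I ≈ 1.5 - 3.0*I)
R*Z(9) + E = 55*12 + (3/2 - 3*I) = 660 + (3/2 - 3*I) = 1323/2 - 3*I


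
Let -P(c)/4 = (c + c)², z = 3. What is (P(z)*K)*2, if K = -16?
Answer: 4608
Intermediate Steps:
P(c) = -16*c² (P(c) = -4*(c + c)² = -4*4*c² = -16*c²)
(P(z)*K)*2 = (-16*3²*(-16))*2 = (-16*9*(-16))*2 = -144*(-16)*2 = 2304*2 = 4608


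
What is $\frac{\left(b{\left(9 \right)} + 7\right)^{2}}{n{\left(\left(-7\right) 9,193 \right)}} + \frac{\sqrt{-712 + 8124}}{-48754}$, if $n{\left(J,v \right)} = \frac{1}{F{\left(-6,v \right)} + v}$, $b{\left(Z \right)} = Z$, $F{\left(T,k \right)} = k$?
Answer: $98816 - \frac{\sqrt{1853}}{24377} \approx 98816.0$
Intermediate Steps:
$n{\left(J,v \right)} = \frac{1}{2 v}$ ($n{\left(J,v \right)} = \frac{1}{v + v} = \frac{1}{2 v}$)
$\frac{\left(b{\left(9 \right)} + 7\right)^{2}}{n{\left(\left(-7\right) 9,193 \right)}} + \frac{\sqrt{-712 + 8124}}{-48754} = \frac{\left(9 + 7\right)^{2}}{\frac{1}{2} \cdot \frac{1}{193}} + \frac{\sqrt{-712 + 8124}}{-48754} = \frac{16^{2}}{\frac{1}{2} \cdot \frac{1}{193}} + \sqrt{7412} \left(- \frac{1}{48754}\right) = 256 \frac{1}{\frac{1}{386}} + 2 \sqrt{1853} \left(- \frac{1}{48754}\right) = 256 \cdot 386 - \frac{\sqrt{1853}}{24377} = 98816 - \frac{\sqrt{1853}}{24377}$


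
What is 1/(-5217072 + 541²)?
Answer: -1/4924391 ≈ -2.0307e-7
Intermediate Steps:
1/(-5217072 + 541²) = 1/(-5217072 + 292681) = 1/(-4924391) = -1/4924391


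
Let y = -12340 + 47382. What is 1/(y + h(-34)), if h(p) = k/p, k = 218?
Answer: 17/595605 ≈ 2.8542e-5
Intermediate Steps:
h(p) = 218/p
y = 35042
1/(y + h(-34)) = 1/(35042 + 218/(-34)) = 1/(35042 + 218*(-1/34)) = 1/(35042 - 109/17) = 1/(595605/17) = 17/595605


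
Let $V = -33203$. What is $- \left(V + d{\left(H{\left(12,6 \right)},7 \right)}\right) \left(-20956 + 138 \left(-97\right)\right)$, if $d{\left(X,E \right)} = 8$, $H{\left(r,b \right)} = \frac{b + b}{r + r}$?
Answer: $-1139982690$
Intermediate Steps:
$H{\left(r,b \right)} = \frac{b}{r}$ ($H{\left(r,b \right)} = \frac{2 b}{2 r} = 2 b \frac{1}{2 r} = \frac{b}{r}$)
$- \left(V + d{\left(H{\left(12,6 \right)},7 \right)}\right) \left(-20956 + 138 \left(-97\right)\right) = - \left(-33203 + 8\right) \left(-20956 + 138 \left(-97\right)\right) = - \left(-33195\right) \left(-20956 - 13386\right) = - \left(-33195\right) \left(-34342\right) = \left(-1\right) 1139982690 = -1139982690$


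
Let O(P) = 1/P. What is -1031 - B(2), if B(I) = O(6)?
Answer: -6187/6 ≈ -1031.2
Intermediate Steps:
B(I) = ⅙ (B(I) = 1/6 = ⅙)
-1031 - B(2) = -1031 - 1*⅙ = -1031 - ⅙ = -6187/6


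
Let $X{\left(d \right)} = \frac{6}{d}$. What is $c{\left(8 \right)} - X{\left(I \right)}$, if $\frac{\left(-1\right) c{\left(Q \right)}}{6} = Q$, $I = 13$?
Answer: $- \frac{630}{13} \approx -48.462$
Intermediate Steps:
$c{\left(Q \right)} = - 6 Q$
$c{\left(8 \right)} - X{\left(I \right)} = \left(-6\right) 8 - \frac{6}{13} = -48 - 6 \cdot \frac{1}{13} = -48 - \frac{6}{13} = - \frac{630}{13}$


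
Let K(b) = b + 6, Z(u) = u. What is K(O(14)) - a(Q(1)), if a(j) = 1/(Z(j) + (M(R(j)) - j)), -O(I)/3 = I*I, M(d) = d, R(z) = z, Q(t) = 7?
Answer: -4075/7 ≈ -582.14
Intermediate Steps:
O(I) = -3*I² (O(I) = -3*I*I = -3*I²)
K(b) = 6 + b
a(j) = 1/j (a(j) = 1/(j + (j - j)) = 1/(j + 0) = 1/j)
K(O(14)) - a(Q(1)) = (6 - 3*14²) - 1/7 = (6 - 3*196) - 1*⅐ = (6 - 588) - ⅐ = -582 - ⅐ = -4075/7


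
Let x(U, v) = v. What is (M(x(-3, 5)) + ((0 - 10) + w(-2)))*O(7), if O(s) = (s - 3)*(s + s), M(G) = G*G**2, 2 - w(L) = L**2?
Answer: 6328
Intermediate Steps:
w(L) = 2 - L**2
M(G) = G**3
O(s) = 2*s*(-3 + s) (O(s) = (-3 + s)*(2*s) = 2*s*(-3 + s))
(M(x(-3, 5)) + ((0 - 10) + w(-2)))*O(7) = (5**3 + ((0 - 10) + (2 - 1*(-2)**2)))*(2*7*(-3 + 7)) = (125 + (-10 + (2 - 1*4)))*(2*7*4) = (125 + (-10 + (2 - 4)))*56 = (125 + (-10 - 2))*56 = (125 - 12)*56 = 113*56 = 6328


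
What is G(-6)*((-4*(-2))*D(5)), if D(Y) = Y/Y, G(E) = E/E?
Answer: 8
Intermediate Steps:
G(E) = 1
D(Y) = 1
G(-6)*((-4*(-2))*D(5)) = 1*(-4*(-2)*1) = 1*(8*1) = 1*8 = 8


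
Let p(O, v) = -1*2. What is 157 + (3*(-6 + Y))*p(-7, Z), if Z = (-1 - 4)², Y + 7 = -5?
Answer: 265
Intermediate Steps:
Y = -12 (Y = -7 - 5 = -12)
Z = 25 (Z = (-5)² = 25)
p(O, v) = -2
157 + (3*(-6 + Y))*p(-7, Z) = 157 + (3*(-6 - 12))*(-2) = 157 + (3*(-18))*(-2) = 157 - 54*(-2) = 157 + 108 = 265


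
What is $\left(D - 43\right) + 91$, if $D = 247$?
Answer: $295$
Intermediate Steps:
$\left(D - 43\right) + 91 = \left(247 - 43\right) + 91 = 204 + 91 = 295$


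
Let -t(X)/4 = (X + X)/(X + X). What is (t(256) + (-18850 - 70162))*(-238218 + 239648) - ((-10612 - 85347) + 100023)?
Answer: -127296944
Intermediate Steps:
t(X) = -4 (t(X) = -4*(X + X)/(X + X) = -4*2*X/(2*X) = -4*2*X*1/(2*X) = -4*1 = -4)
(t(256) + (-18850 - 70162))*(-238218 + 239648) - ((-10612 - 85347) + 100023) = (-4 + (-18850 - 70162))*(-238218 + 239648) - ((-10612 - 85347) + 100023) = (-4 - 89012)*1430 - (-95959 + 100023) = -89016*1430 - 1*4064 = -127292880 - 4064 = -127296944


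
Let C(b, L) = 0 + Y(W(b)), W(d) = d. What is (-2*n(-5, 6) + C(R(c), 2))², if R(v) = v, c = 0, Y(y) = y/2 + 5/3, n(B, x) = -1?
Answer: 121/9 ≈ 13.444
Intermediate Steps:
Y(y) = 5/3 + y/2 (Y(y) = y*(½) + 5*(⅓) = y/2 + 5/3 = 5/3 + y/2)
C(b, L) = 5/3 + b/2 (C(b, L) = 0 + (5/3 + b/2) = 5/3 + b/2)
(-2*n(-5, 6) + C(R(c), 2))² = (-2*(-1) + (5/3 + (½)*0))² = (2 + (5/3 + 0))² = (2 + 5/3)² = (11/3)² = 121/9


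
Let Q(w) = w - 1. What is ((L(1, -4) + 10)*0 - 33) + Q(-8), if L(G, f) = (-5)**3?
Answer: -42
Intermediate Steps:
Q(w) = -1 + w
L(G, f) = -125
((L(1, -4) + 10)*0 - 33) + Q(-8) = ((-125 + 10)*0 - 33) + (-1 - 8) = (-115*0 - 33) - 9 = (0 - 33) - 9 = -33 - 9 = -42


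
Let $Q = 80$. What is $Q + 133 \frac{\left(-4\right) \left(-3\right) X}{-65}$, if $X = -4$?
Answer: $\frac{11584}{65} \approx 178.22$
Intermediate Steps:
$Q + 133 \frac{\left(-4\right) \left(-3\right) X}{-65} = 80 + 133 \frac{\left(-4\right) \left(-3\right) \left(-4\right)}{-65} = 80 + 133 \cdot 12 \left(-4\right) \left(- \frac{1}{65}\right) = 80 + 133 \left(\left(-48\right) \left(- \frac{1}{65}\right)\right) = 80 + 133 \cdot \frac{48}{65} = 80 + \frac{6384}{65} = \frac{11584}{65}$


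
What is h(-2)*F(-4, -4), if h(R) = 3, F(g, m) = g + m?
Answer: -24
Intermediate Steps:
h(-2)*F(-4, -4) = 3*(-4 - 4) = 3*(-8) = -24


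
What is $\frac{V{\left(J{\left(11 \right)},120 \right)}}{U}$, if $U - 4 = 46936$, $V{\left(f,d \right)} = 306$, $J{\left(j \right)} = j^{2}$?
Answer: $\frac{153}{23470} \approx 0.006519$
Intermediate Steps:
$U = 46940$ ($U = 4 + 46936 = 46940$)
$\frac{V{\left(J{\left(11 \right)},120 \right)}}{U} = \frac{306}{46940} = 306 \cdot \frac{1}{46940} = \frac{153}{23470}$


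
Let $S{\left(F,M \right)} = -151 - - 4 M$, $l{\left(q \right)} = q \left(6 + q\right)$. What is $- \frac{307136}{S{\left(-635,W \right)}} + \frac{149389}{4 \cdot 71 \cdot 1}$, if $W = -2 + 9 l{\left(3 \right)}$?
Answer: $\frac{34226633}{230892} \approx 148.24$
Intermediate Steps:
$W = 241$ ($W = -2 + 9 \cdot 3 \left(6 + 3\right) = -2 + 9 \cdot 3 \cdot 9 = -2 + 9 \cdot 27 = -2 + 243 = 241$)
$S{\left(F,M \right)} = -151 + 4 M$
$- \frac{307136}{S{\left(-635,W \right)}} + \frac{149389}{4 \cdot 71 \cdot 1} = - \frac{307136}{-151 + 4 \cdot 241} + \frac{149389}{4 \cdot 71 \cdot 1} = - \frac{307136}{-151 + 964} + \frac{149389}{284 \cdot 1} = - \frac{307136}{813} + \frac{149389}{284} = \frac{34226633}{230892}$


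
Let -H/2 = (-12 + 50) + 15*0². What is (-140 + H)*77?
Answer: -16632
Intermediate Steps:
H = -76 (H = -2*((-12 + 50) + 15*0²) = -2*(38 + 15*0) = -2*(38 + 0) = -2*38 = -76)
(-140 + H)*77 = (-140 - 76)*77 = -216*77 = -16632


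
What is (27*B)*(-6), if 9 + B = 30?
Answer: -3402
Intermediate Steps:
B = 21 (B = -9 + 30 = 21)
(27*B)*(-6) = (27*21)*(-6) = 567*(-6) = -3402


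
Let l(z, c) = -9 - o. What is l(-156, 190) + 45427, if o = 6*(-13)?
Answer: 45496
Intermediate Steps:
o = -78
l(z, c) = 69 (l(z, c) = -9 - 1*(-78) = -9 + 78 = 69)
l(-156, 190) + 45427 = 69 + 45427 = 45496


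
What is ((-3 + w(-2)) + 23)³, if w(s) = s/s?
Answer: 9261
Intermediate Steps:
w(s) = 1
((-3 + w(-2)) + 23)³ = ((-3 + 1) + 23)³ = (-2 + 23)³ = 21³ = 9261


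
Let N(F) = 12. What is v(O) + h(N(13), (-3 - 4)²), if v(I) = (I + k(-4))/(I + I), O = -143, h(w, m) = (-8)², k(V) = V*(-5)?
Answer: 18427/286 ≈ 64.430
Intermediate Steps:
k(V) = -5*V
h(w, m) = 64
v(I) = (20 + I)/(2*I) (v(I) = (I - 5*(-4))/(I + I) = (I + 20)/((2*I)) = (20 + I)*(1/(2*I)) = (20 + I)/(2*I))
v(O) + h(N(13), (-3 - 4)²) = (½)*(20 - 143)/(-143) + 64 = (½)*(-1/143)*(-123) + 64 = 123/286 + 64 = 18427/286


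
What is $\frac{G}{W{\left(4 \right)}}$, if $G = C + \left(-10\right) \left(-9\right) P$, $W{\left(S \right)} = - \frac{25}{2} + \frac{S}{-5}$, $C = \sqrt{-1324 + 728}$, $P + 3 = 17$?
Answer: $- \frac{1800}{19} - \frac{20 i \sqrt{149}}{133} \approx -94.737 - 1.8356 i$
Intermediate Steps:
$P = 14$ ($P = -3 + 17 = 14$)
$C = 2 i \sqrt{149}$ ($C = \sqrt{-596} = 2 i \sqrt{149} \approx 24.413 i$)
$W{\left(S \right)} = - \frac{25}{2} - \frac{S}{5}$ ($W{\left(S \right)} = \left(-25\right) \frac{1}{2} + S \left(- \frac{1}{5}\right) = - \frac{25}{2} - \frac{S}{5}$)
$G = 1260 + 2 i \sqrt{149}$ ($G = 2 i \sqrt{149} + \left(-10\right) \left(-9\right) 14 = 2 i \sqrt{149} + 90 \cdot 14 = 2 i \sqrt{149} + 1260 = 1260 + 2 i \sqrt{149} \approx 1260.0 + 24.413 i$)
$\frac{G}{W{\left(4 \right)}} = \frac{1260 + 2 i \sqrt{149}}{- \frac{25}{2} - \frac{4}{5}} = \frac{1260 + 2 i \sqrt{149}}{- \frac{133}{10}} = \left(1260 + 2 i \sqrt{149}\right) \left(- \frac{10}{133}\right) = - \frac{1800}{19} - \frac{20 i \sqrt{149}}{133}$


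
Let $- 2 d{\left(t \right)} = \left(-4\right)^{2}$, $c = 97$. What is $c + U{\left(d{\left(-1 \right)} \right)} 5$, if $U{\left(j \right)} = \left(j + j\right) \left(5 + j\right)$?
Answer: $337$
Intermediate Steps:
$d{\left(t \right)} = -8$ ($d{\left(t \right)} = - \frac{\left(-4\right)^{2}}{2} = \left(- \frac{1}{2}\right) 16 = -8$)
$U{\left(j \right)} = 2 j \left(5 + j\right)$
$c + U{\left(d{\left(-1 \right)} \right)} 5 = 97 + 2 \left(-8\right) \left(5 - 8\right) 5 = 97 + 2 \left(-8\right) \left(-3\right) 5 = 97 + 48 \cdot 5 = 97 + 240 = 337$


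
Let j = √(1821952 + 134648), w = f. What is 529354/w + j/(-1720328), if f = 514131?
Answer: 529354/514131 - 15*√2174/860164 ≈ 1.0288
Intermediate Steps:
w = 514131
j = 30*√2174 (j = √1956600 = 30*√2174 ≈ 1398.8)
529354/w + j/(-1720328) = 529354/514131 + (30*√2174)/(-1720328) = 529354*(1/514131) + (30*√2174)*(-1/1720328) = 529354/514131 - 15*√2174/860164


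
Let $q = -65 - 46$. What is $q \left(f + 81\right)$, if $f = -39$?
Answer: $-4662$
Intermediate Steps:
$q = -111$ ($q = -65 - 46 = -111$)
$q \left(f + 81\right) = - 111 \left(-39 + 81\right) = \left(-111\right) 42 = -4662$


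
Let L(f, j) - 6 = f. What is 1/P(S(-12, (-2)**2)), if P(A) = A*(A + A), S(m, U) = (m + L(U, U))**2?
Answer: 1/32 ≈ 0.031250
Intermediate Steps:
L(f, j) = 6 + f
S(m, U) = (6 + U + m)**2 (S(m, U) = (m + (6 + U))**2 = (6 + U + m)**2)
P(A) = 2*A**2 (P(A) = A*(2*A) = 2*A**2)
1/P(S(-12, (-2)**2)) = 1/(2*((6 + (-2)**2 - 12)**2)**2) = 1/(2*((6 + 4 - 12)**2)**2) = 1/(2*((-2)**2)**2) = 1/(2*4**2) = 1/(2*16) = 1/32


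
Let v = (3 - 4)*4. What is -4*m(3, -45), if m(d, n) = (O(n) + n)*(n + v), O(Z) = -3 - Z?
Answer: -588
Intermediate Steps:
v = -4 (v = -1*4 = -4)
m(d, n) = 12 - 3*n (m(d, n) = ((-3 - n) + n)*(n - 4) = -3*(-4 + n) = 12 - 3*n)
-4*m(3, -45) = -4*(12 - 3*(-45)) = -4*(12 + 135) = -4*147 = -588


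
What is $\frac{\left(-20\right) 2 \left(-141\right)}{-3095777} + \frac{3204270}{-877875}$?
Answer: $- \frac{661643772186}{181180348925} \approx -3.6519$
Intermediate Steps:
$\frac{\left(-20\right) 2 \left(-141\right)}{-3095777} + \frac{3204270}{-877875} = \left(-40\right) \left(-141\right) \left(- \frac{1}{3095777}\right) + 3204270 \left(- \frac{1}{877875}\right) = 5640 \left(- \frac{1}{3095777}\right) - \frac{213618}{58525} = - \frac{5640}{3095777} - \frac{213618}{58525} = - \frac{661643772186}{181180348925}$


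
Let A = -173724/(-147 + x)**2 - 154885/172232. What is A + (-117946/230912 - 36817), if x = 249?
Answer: -79381885187772863/2155060478208 ≈ -36835.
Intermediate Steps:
A = -2627687959/149325144 (A = -173724/(-147 + 249)**2 - 154885/172232 = -173724/(102**2) - 154885*1/172232 = -173724/10404 - 154885/172232 = -173724*1/10404 - 154885/172232 = -14477/867 - 154885/172232 = -2627687959/149325144 ≈ -17.597)
A + (-117946/230912 - 36817) = -2627687959/149325144 + (-117946/230912 - 36817) = -2627687959/149325144 + (-117946*1/230912 - 36817) = -2627687959/149325144 + (-58973/115456 - 36817) = -2627687959/149325144 - 4250802525/115456 = -79381885187772863/2155060478208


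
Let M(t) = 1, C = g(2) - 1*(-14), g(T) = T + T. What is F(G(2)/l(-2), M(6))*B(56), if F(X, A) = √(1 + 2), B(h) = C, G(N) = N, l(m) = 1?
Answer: 18*√3 ≈ 31.177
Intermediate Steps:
g(T) = 2*T
C = 18 (C = 2*2 - 1*(-14) = 4 + 14 = 18)
B(h) = 18
F(X, A) = √3
F(G(2)/l(-2), M(6))*B(56) = √3*18 = 18*√3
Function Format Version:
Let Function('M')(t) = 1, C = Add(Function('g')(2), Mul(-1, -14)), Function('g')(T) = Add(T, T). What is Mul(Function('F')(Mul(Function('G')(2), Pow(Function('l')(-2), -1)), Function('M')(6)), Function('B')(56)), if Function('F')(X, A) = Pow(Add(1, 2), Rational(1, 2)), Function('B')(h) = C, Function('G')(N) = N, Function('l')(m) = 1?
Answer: Mul(18, Pow(3, Rational(1, 2))) ≈ 31.177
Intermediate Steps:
Function('g')(T) = Mul(2, T)
C = 18 (C = Add(Mul(2, 2), Mul(-1, -14)) = Add(4, 14) = 18)
Function('B')(h) = 18
Function('F')(X, A) = Pow(3, Rational(1, 2))
Mul(Function('F')(Mul(Function('G')(2), Pow(Function('l')(-2), -1)), Function('M')(6)), Function('B')(56)) = Mul(Pow(3, Rational(1, 2)), 18) = Mul(18, Pow(3, Rational(1, 2)))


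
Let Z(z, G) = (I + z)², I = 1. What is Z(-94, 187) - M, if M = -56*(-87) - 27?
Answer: 3804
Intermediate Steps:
Z(z, G) = (1 + z)²
M = 4845 (M = 4872 - 27 = 4845)
Z(-94, 187) - M = (1 - 94)² - 1*4845 = (-93)² - 4845 = 8649 - 4845 = 3804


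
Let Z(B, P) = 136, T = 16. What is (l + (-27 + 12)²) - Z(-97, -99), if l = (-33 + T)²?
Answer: 378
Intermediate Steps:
l = 289 (l = (-33 + 16)² = (-17)² = 289)
(l + (-27 + 12)²) - Z(-97, -99) = (289 + (-27 + 12)²) - 1*136 = (289 + (-15)²) - 136 = (289 + 225) - 136 = 514 - 136 = 378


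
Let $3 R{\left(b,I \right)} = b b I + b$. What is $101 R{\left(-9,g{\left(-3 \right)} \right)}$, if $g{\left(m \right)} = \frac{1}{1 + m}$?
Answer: $- \frac{3333}{2} \approx -1666.5$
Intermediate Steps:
$R{\left(b,I \right)} = \frac{b}{3} + \frac{I b^{2}}{3}$ ($R{\left(b,I \right)} = \frac{b b I + b}{3} = \frac{b^{2} I + b}{3} = \frac{I b^{2} + b}{3} = \frac{b + I b^{2}}{3} = \frac{b}{3} + \frac{I b^{2}}{3}$)
$101 R{\left(-9,g{\left(-3 \right)} \right)} = 101 \cdot \frac{1}{3} \left(-9\right) \left(1 + \frac{1}{1 - 3} \left(-9\right)\right) = 101 \cdot \frac{1}{3} \left(-9\right) \left(1 + \frac{1}{-2} \left(-9\right)\right) = 101 \cdot \frac{1}{3} \left(-9\right) \left(1 - - \frac{9}{2}\right) = 101 \cdot \frac{1}{3} \left(-9\right) \left(1 + \frac{9}{2}\right) = 101 \cdot \frac{1}{3} \left(-9\right) \frac{11}{2} = 101 \left(- \frac{33}{2}\right) = - \frac{3333}{2}$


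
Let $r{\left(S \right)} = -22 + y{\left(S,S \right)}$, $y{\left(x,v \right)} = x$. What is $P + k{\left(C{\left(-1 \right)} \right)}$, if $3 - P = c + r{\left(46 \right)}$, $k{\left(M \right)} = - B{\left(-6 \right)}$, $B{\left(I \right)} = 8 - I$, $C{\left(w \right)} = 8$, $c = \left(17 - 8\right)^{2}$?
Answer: $-116$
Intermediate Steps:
$c = 81$ ($c = 9^{2} = 81$)
$r{\left(S \right)} = -22 + S$
$k{\left(M \right)} = -14$ ($k{\left(M \right)} = - (8 - -6) = - (8 + 6) = \left(-1\right) 14 = -14$)
$P = -102$ ($P = 3 - \left(81 + \left(-22 + 46\right)\right) = 3 - \left(81 + 24\right) = 3 - 105 = -102$)
$P + k{\left(C{\left(-1 \right)} \right)} = -102 - 14 = -116$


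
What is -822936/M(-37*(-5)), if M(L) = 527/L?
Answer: -8955480/31 ≈ -2.8889e+5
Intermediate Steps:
-822936/M(-37*(-5)) = -822936/(527/((-37*(-5)))) = -822936/(527/185) = -822936/(527*(1/185)) = -822936/527/185 = -822936*185/527 = -8955480/31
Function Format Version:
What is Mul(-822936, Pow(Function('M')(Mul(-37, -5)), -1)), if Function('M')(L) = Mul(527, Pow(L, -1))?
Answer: Rational(-8955480, 31) ≈ -2.8889e+5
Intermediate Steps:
Mul(-822936, Pow(Function('M')(Mul(-37, -5)), -1)) = Mul(-822936, Pow(Mul(527, Pow(Mul(-37, -5), -1)), -1)) = Mul(-822936, Pow(Mul(527, Pow(185, -1)), -1)) = Mul(-822936, Pow(Mul(527, Rational(1, 185)), -1)) = Mul(-822936, Pow(Rational(527, 185), -1)) = Mul(-822936, Rational(185, 527)) = Rational(-8955480, 31)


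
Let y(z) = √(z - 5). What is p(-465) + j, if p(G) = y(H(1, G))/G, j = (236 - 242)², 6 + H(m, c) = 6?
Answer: 36 - I*√5/465 ≈ 36.0 - 0.0048087*I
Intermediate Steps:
H(m, c) = 0 (H(m, c) = -6 + 6 = 0)
j = 36 (j = (-6)² = 36)
y(z) = √(-5 + z)
p(G) = I*√5/G (p(G) = √(-5 + 0)/G = √(-5)/G = (I*√5)/G = I*√5/G)
p(-465) + j = I*√5/(-465) + 36 = I*√5*(-1/465) + 36 = -I*√5/465 + 36 = 36 - I*√5/465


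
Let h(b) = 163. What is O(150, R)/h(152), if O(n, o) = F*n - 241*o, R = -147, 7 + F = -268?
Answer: -5823/163 ≈ -35.724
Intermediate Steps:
F = -275 (F = -7 - 268 = -275)
O(n, o) = -275*n - 241*o
O(150, R)/h(152) = (-275*150 - 241*(-147))/163 = (-41250 + 35427)*(1/163) = -5823*1/163 = -5823/163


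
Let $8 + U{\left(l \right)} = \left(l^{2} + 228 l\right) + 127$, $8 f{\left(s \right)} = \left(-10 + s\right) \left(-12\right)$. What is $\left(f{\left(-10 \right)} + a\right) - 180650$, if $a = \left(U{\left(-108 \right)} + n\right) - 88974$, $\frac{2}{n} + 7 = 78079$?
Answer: $- \frac{11025132659}{39036} \approx -2.8244 \cdot 10^{5}$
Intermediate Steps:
$f{\left(s \right)} = 15 - \frac{3 s}{2}$ ($f{\left(s \right)} = \frac{\left(-10 + s\right) \left(-12\right)}{8} = \frac{120 - 12 s}{8} = 15 - \frac{3 s}{2}$)
$n = \frac{1}{39036}$ ($n = \frac{2}{-7 + 78079} = \frac{2}{78072} = 2 \cdot \frac{1}{78072} = \frac{1}{39036} \approx 2.5617 \cdot 10^{-5}$)
$U{\left(l \right)} = 119 + l^{2} + 228 l$ ($U{\left(l \right)} = -8 + \left(\left(l^{2} + 228 l\right) + 127\right) = -8 + \left(127 + l^{2} + 228 l\right) = 119 + l^{2} + 228 l$)
$a = - \frac{3974450339}{39036}$ ($a = \left(\left(119 + \left(-108\right)^{2} + 228 \left(-108\right)\right) + \frac{1}{39036}\right) - 88974 = \left(\left(119 + 11664 - 24624\right) + \frac{1}{39036}\right) - 88974 = \left(-12841 + \frac{1}{39036}\right) - 88974 = - \frac{501261275}{39036} - 88974 = - \frac{3974450339}{39036} \approx -1.0182 \cdot 10^{5}$)
$\left(f{\left(-10 \right)} + a\right) - 180650 = \left(\left(15 - -15\right) - \frac{3974450339}{39036}\right) - 180650 = \left(\left(15 + 15\right) - \frac{3974450339}{39036}\right) - 180650 = \left(30 - \frac{3974450339}{39036}\right) - 180650 = - \frac{3973279259}{39036} - 180650 = - \frac{11025132659}{39036}$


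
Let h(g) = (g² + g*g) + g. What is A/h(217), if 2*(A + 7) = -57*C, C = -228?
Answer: 6491/94395 ≈ 0.068764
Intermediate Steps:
h(g) = g + 2*g² (h(g) = (g² + g²) + g = 2*g² + g = g + 2*g²)
A = 6491 (A = -7 + (-57*(-228))/2 = -7 + (½)*12996 = -7 + 6498 = 6491)
A/h(217) = 6491/((217*(1 + 2*217))) = 6491/((217*(1 + 434))) = 6491/((217*435)) = 6491/94395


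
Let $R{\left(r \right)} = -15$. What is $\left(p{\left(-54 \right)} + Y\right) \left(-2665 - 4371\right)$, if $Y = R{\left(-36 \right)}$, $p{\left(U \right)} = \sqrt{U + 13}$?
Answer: $105540 - 7036 i \sqrt{41} \approx 1.0554 \cdot 10^{5} - 45052.0 i$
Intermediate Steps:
$p{\left(U \right)} = \sqrt{13 + U}$
$Y = -15$
$\left(p{\left(-54 \right)} + Y\right) \left(-2665 - 4371\right) = \left(\sqrt{13 - 54} - 15\right) \left(-2665 - 4371\right) = \left(\sqrt{-41} - 15\right) \left(-7036\right) = \left(i \sqrt{41} - 15\right) \left(-7036\right) = \left(-15 + i \sqrt{41}\right) \left(-7036\right) = 105540 - 7036 i \sqrt{41}$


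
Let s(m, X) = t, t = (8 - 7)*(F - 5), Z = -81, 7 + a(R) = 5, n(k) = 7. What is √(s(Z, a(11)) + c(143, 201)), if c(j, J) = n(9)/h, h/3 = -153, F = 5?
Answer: I*√357/153 ≈ 0.12349*I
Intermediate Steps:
a(R) = -2 (a(R) = -7 + 5 = -2)
h = -459 (h = 3*(-153) = -459)
c(j, J) = -7/459 (c(j, J) = 7/(-459) = 7*(-1/459) = -7/459)
t = 0 (t = (8 - 7)*(5 - 5) = 1*0 = 0)
s(m, X) = 0
√(s(Z, a(11)) + c(143, 201)) = √(0 - 7/459) = √(-7/459) = I*√357/153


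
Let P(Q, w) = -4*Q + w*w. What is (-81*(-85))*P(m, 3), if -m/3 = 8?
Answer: 722925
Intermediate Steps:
m = -24 (m = -3*8 = -24)
P(Q, w) = w² - 4*Q (P(Q, w) = -4*Q + w² = w² - 4*Q)
(-81*(-85))*P(m, 3) = (-81*(-85))*(3² - 4*(-24)) = 6885*(9 + 96) = 6885*105 = 722925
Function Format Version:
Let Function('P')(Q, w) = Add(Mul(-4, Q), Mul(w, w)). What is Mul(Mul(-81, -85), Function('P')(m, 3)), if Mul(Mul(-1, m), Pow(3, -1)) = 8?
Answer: 722925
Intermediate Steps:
m = -24 (m = Mul(-3, 8) = -24)
Function('P')(Q, w) = Add(Pow(w, 2), Mul(-4, Q)) (Function('P')(Q, w) = Add(Mul(-4, Q), Pow(w, 2)) = Add(Pow(w, 2), Mul(-4, Q)))
Mul(Mul(-81, -85), Function('P')(m, 3)) = Mul(Mul(-81, -85), Add(Pow(3, 2), Mul(-4, -24))) = Mul(6885, Add(9, 96)) = Mul(6885, 105) = 722925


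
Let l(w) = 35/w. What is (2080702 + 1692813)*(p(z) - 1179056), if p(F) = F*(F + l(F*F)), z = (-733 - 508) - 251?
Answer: 5894743254462015/1492 ≈ 3.9509e+12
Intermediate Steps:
z = -1492 (z = -1241 - 251 = -1492)
p(F) = F*(F + 35/F²) (p(F) = F*(F + 35/((F*F))) = F*(F + 35/(F²)) = F*(F + 35/F²))
(2080702 + 1692813)*(p(z) - 1179056) = (2080702 + 1692813)*((35 + (-1492)³)/(-1492) - 1179056) = 3773515*(-(35 - 3321287488)/1492 - 1179056) = 3773515*(-1/1492*(-3321287453) - 1179056) = 3773515*(3321287453/1492 - 1179056) = 3773515*(1562135901/1492) = 5894743254462015/1492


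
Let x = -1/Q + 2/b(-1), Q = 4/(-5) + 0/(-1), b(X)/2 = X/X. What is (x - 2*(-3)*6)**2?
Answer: 23409/16 ≈ 1463.1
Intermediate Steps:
b(X) = 2 (b(X) = 2*(X/X) = 2*1 = 2)
Q = -4/5 (Q = 4*(-1/5) + 0*(-1) = -4/5 + 0 = -4/5 ≈ -0.80000)
x = 9/4 (x = -1/(-4/5) + 2/2 = -1*(-5/4) + 2*(1/2) = 5/4 + 1 = 9/4 ≈ 2.2500)
(x - 2*(-3)*6)**2 = (9/4 - 2*(-3)*6)**2 = (9/4 + 6*6)**2 = (9/4 + 36)**2 = (153/4)**2 = 23409/16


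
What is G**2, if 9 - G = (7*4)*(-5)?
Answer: 22201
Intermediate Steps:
G = 149 (G = 9 - 7*4*(-5) = 9 - 28*(-5) = 9 - 1*(-140) = 9 + 140 = 149)
G**2 = 149**2 = 22201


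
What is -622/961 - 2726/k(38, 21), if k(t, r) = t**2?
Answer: -1758927/693842 ≈ -2.5351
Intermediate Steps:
-622/961 - 2726/k(38, 21) = -622/961 - 2726/(38**2) = -622*1/961 - 2726/1444 = -622/961 - 2726*1/1444 = -622/961 - 1363/722 = -1758927/693842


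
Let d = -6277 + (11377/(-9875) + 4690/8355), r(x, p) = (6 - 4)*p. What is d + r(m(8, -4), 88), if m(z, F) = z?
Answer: -100683111842/16501125 ≈ -6101.6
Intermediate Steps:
r(x, p) = 2*p
d = -103587309842/16501125 (d = -6277 + (11377*(-1/9875) + 4690*(1/8355)) = -6277 + (-11377/9875 + 938/1671) = -6277 - 9748217/16501125 = -103587309842/16501125 ≈ -6277.6)
d + r(m(8, -4), 88) = -103587309842/16501125 + 2*88 = -103587309842/16501125 + 176 = -100683111842/16501125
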